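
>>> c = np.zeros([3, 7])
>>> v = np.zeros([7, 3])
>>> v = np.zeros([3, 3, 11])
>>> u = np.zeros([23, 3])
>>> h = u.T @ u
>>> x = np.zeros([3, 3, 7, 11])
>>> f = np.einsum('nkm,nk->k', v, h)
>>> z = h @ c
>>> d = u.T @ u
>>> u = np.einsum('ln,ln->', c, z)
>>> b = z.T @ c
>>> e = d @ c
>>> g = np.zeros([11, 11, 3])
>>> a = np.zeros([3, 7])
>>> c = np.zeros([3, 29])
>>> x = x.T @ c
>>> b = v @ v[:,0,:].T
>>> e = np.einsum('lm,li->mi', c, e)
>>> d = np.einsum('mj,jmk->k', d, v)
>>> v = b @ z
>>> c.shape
(3, 29)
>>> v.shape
(3, 3, 7)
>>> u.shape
()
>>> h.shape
(3, 3)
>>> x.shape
(11, 7, 3, 29)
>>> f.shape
(3,)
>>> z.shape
(3, 7)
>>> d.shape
(11,)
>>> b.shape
(3, 3, 3)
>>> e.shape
(29, 7)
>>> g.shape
(11, 11, 3)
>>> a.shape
(3, 7)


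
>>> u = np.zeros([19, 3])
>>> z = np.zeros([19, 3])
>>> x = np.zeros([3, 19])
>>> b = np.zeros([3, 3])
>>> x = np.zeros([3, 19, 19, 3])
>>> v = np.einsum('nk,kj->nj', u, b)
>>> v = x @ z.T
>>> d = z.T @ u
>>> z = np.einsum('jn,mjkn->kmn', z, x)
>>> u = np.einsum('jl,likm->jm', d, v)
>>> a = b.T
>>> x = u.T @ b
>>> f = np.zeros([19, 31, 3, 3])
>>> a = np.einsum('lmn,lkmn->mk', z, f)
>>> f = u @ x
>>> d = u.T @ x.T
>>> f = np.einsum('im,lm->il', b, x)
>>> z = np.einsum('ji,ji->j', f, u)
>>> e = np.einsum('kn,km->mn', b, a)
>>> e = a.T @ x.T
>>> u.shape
(3, 19)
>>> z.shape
(3,)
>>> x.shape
(19, 3)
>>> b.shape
(3, 3)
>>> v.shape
(3, 19, 19, 19)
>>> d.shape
(19, 19)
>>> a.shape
(3, 31)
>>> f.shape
(3, 19)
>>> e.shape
(31, 19)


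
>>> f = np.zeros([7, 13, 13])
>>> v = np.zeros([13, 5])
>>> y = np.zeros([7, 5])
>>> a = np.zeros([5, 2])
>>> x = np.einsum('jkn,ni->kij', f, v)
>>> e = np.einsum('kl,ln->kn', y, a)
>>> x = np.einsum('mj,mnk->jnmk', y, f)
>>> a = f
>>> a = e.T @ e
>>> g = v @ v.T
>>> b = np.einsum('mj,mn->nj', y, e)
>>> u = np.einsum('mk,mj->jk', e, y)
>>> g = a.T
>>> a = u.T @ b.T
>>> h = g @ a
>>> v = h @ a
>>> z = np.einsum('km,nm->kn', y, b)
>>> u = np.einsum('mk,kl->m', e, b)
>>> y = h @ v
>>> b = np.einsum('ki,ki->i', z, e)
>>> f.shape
(7, 13, 13)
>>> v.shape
(2, 2)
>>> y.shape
(2, 2)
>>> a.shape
(2, 2)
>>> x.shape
(5, 13, 7, 13)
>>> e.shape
(7, 2)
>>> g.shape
(2, 2)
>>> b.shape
(2,)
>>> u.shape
(7,)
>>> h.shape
(2, 2)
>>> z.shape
(7, 2)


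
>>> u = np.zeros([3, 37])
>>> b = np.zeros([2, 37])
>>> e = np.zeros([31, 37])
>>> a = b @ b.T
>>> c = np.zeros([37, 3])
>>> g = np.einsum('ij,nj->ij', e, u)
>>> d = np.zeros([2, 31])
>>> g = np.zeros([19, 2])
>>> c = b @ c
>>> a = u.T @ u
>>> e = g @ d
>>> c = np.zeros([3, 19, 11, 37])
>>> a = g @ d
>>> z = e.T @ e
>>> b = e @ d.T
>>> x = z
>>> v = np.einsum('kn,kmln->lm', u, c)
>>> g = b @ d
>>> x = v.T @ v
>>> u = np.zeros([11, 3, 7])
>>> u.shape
(11, 3, 7)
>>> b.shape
(19, 2)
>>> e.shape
(19, 31)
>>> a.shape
(19, 31)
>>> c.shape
(3, 19, 11, 37)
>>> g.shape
(19, 31)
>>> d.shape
(2, 31)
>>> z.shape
(31, 31)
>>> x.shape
(19, 19)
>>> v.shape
(11, 19)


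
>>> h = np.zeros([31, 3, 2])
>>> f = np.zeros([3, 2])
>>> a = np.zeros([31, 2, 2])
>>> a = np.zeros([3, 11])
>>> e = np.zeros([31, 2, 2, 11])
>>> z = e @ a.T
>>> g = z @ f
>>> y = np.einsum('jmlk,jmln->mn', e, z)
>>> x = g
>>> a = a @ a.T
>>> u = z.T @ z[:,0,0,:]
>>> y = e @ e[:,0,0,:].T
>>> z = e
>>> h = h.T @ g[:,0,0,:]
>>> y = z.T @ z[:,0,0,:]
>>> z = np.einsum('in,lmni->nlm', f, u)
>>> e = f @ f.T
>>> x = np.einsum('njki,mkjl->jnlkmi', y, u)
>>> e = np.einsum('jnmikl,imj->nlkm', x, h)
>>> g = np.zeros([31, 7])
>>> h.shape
(2, 3, 2)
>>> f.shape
(3, 2)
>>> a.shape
(3, 3)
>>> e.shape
(11, 11, 3, 3)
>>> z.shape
(2, 3, 2)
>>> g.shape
(31, 7)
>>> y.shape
(11, 2, 2, 11)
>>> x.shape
(2, 11, 3, 2, 3, 11)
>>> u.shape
(3, 2, 2, 3)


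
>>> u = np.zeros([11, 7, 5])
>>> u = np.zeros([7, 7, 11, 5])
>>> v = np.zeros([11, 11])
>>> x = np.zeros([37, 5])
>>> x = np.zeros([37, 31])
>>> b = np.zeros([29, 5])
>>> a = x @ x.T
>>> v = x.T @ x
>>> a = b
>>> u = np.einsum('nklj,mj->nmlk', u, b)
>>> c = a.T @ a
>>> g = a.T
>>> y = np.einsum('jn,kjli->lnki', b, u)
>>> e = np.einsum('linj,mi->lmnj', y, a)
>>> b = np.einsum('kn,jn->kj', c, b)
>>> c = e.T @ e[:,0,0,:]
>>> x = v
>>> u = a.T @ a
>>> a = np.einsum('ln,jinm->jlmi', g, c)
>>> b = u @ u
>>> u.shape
(5, 5)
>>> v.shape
(31, 31)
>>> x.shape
(31, 31)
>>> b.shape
(5, 5)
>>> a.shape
(7, 5, 7, 7)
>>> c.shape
(7, 7, 29, 7)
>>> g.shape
(5, 29)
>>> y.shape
(11, 5, 7, 7)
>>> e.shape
(11, 29, 7, 7)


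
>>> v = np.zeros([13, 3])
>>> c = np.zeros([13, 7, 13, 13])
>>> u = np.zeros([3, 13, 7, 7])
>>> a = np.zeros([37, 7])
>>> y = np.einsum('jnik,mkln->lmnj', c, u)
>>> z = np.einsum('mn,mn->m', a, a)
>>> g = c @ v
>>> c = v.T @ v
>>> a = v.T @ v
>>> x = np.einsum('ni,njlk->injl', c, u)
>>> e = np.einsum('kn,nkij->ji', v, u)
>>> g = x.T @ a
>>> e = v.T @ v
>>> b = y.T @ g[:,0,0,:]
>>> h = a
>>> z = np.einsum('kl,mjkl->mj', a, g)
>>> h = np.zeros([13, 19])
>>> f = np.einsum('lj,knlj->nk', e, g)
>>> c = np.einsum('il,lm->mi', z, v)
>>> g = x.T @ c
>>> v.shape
(13, 3)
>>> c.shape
(3, 7)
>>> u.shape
(3, 13, 7, 7)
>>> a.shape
(3, 3)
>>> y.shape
(7, 3, 7, 13)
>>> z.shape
(7, 13)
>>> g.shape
(7, 13, 3, 7)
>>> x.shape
(3, 3, 13, 7)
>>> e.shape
(3, 3)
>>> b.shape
(13, 7, 3, 3)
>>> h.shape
(13, 19)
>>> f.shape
(13, 7)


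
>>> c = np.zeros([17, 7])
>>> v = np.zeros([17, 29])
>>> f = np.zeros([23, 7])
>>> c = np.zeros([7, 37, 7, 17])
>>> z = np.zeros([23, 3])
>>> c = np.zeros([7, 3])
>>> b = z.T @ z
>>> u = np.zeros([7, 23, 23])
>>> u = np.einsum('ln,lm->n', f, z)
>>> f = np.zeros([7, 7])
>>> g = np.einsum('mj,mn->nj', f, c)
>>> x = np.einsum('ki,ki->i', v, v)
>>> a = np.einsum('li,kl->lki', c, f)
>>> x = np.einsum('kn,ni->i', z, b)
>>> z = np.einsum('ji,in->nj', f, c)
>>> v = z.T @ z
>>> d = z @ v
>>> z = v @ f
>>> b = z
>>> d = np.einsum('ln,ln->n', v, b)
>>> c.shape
(7, 3)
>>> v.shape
(7, 7)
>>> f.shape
(7, 7)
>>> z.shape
(7, 7)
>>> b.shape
(7, 7)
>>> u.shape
(7,)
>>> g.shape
(3, 7)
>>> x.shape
(3,)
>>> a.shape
(7, 7, 3)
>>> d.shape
(7,)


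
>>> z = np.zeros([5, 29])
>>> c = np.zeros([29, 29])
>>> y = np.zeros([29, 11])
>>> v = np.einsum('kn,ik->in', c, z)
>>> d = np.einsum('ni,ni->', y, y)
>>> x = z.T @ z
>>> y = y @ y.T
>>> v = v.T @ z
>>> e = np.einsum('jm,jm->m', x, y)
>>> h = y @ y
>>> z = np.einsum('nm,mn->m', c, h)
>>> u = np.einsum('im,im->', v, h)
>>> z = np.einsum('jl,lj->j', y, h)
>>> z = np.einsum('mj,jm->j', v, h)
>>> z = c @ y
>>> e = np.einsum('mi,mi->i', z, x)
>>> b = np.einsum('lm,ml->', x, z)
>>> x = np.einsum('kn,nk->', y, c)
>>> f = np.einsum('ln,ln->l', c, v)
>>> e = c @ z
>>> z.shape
(29, 29)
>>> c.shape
(29, 29)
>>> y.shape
(29, 29)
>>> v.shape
(29, 29)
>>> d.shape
()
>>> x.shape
()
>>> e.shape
(29, 29)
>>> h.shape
(29, 29)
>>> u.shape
()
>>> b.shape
()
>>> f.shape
(29,)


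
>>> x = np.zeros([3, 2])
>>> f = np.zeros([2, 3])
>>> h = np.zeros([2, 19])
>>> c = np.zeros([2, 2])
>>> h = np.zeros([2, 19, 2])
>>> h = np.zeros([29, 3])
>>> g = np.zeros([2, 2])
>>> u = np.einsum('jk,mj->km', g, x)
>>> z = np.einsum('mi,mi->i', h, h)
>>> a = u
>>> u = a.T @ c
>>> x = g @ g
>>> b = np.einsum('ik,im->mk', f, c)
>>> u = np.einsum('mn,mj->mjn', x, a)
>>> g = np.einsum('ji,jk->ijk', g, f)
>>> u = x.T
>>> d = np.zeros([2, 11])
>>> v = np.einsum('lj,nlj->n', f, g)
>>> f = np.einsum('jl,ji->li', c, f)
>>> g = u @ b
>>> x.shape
(2, 2)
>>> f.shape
(2, 3)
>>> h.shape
(29, 3)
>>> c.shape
(2, 2)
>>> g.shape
(2, 3)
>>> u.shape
(2, 2)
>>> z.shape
(3,)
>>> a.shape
(2, 3)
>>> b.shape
(2, 3)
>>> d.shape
(2, 11)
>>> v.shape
(2,)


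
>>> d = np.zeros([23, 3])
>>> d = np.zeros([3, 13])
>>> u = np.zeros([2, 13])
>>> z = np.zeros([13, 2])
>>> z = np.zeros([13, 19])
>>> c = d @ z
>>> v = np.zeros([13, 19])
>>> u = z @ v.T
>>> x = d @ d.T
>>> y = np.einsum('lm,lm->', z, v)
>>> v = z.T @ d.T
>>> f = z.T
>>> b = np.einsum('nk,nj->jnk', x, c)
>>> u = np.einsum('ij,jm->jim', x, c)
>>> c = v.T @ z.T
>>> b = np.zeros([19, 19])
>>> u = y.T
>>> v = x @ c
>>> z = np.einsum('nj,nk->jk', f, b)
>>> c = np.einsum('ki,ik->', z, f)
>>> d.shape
(3, 13)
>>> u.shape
()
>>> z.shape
(13, 19)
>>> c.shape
()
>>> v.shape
(3, 13)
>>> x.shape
(3, 3)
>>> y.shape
()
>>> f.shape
(19, 13)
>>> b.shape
(19, 19)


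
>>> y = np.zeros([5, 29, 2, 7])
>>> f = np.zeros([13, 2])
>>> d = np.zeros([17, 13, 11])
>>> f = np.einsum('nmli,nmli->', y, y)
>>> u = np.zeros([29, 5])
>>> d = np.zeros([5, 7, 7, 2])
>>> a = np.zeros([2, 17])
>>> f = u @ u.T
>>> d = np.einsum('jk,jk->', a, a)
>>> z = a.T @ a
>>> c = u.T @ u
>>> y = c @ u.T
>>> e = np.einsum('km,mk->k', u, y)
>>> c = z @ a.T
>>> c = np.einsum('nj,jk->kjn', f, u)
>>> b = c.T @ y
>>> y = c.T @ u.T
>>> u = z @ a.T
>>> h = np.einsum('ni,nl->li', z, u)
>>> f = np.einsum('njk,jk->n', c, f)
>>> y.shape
(29, 29, 29)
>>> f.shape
(5,)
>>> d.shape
()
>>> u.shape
(17, 2)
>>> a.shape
(2, 17)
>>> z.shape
(17, 17)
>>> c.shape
(5, 29, 29)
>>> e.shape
(29,)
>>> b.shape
(29, 29, 29)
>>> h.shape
(2, 17)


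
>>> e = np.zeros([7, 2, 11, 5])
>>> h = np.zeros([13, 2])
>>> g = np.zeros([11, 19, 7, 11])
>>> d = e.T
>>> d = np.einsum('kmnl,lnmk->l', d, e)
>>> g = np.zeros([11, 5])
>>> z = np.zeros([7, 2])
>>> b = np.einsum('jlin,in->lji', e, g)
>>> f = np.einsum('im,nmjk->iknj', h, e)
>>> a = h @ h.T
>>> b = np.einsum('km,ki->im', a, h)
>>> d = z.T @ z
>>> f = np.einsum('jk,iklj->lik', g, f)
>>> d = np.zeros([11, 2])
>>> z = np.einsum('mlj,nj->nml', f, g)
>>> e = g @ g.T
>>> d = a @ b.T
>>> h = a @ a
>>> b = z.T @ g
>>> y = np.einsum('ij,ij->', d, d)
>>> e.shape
(11, 11)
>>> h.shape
(13, 13)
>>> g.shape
(11, 5)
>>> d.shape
(13, 2)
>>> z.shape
(11, 7, 13)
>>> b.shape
(13, 7, 5)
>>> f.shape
(7, 13, 5)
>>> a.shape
(13, 13)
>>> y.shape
()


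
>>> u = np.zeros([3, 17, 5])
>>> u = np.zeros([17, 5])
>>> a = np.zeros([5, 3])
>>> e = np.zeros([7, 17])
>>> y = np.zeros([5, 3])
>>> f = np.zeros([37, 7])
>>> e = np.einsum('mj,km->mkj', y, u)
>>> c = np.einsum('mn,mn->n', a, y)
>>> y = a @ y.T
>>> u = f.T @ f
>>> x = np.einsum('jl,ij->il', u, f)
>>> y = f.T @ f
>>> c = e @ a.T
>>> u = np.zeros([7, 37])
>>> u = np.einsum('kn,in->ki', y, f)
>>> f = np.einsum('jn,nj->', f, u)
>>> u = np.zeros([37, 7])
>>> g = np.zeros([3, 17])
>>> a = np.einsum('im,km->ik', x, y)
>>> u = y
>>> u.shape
(7, 7)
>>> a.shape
(37, 7)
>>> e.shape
(5, 17, 3)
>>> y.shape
(7, 7)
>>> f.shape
()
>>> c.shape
(5, 17, 5)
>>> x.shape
(37, 7)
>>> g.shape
(3, 17)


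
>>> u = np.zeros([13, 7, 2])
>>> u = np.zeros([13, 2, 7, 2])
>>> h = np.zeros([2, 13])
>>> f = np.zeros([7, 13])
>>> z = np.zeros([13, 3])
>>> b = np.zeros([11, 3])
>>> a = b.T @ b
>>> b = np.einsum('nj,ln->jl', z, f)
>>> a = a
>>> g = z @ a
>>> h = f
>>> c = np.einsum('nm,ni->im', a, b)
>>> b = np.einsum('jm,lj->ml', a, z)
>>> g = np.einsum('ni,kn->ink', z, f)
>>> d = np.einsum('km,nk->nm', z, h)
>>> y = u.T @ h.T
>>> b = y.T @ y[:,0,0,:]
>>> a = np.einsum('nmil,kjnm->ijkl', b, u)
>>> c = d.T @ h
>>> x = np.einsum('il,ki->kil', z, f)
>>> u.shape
(13, 2, 7, 2)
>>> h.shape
(7, 13)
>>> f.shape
(7, 13)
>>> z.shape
(13, 3)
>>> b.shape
(7, 2, 7, 7)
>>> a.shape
(7, 2, 13, 7)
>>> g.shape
(3, 13, 7)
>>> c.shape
(3, 13)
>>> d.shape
(7, 3)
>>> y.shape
(2, 7, 2, 7)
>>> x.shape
(7, 13, 3)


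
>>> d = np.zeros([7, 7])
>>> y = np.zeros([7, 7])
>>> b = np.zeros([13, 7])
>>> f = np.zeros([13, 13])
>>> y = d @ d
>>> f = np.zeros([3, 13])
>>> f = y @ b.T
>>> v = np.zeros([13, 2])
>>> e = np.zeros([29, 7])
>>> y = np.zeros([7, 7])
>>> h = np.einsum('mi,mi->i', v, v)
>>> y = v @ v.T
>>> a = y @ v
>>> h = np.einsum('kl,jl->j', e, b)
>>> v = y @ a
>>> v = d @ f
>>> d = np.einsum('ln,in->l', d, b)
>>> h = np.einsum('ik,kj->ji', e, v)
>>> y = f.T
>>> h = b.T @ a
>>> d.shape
(7,)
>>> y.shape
(13, 7)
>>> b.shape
(13, 7)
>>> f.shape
(7, 13)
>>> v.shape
(7, 13)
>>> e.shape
(29, 7)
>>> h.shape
(7, 2)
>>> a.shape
(13, 2)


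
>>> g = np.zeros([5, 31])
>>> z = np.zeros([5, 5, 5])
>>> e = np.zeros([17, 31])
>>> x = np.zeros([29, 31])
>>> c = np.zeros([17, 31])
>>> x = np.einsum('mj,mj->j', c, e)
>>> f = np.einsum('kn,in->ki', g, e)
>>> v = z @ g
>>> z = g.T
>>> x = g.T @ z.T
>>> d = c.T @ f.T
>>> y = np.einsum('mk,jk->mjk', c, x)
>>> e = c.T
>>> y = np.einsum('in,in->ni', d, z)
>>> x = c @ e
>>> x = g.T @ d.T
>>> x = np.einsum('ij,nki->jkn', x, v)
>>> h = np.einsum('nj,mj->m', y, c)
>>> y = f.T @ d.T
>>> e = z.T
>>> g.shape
(5, 31)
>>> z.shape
(31, 5)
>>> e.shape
(5, 31)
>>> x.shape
(31, 5, 5)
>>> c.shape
(17, 31)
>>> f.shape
(5, 17)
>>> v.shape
(5, 5, 31)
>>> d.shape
(31, 5)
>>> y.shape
(17, 31)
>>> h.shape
(17,)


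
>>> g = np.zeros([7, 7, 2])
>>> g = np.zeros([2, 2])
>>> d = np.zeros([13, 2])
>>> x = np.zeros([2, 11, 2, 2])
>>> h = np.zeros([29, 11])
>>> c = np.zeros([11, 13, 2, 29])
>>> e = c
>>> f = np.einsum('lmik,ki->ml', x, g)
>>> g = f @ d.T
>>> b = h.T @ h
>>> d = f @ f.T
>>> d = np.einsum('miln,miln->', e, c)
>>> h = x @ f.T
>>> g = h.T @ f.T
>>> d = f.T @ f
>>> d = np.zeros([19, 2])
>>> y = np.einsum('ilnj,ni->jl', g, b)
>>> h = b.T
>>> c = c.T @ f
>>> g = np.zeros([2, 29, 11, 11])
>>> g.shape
(2, 29, 11, 11)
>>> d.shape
(19, 2)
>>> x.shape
(2, 11, 2, 2)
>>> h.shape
(11, 11)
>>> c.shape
(29, 2, 13, 2)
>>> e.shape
(11, 13, 2, 29)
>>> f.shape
(11, 2)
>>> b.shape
(11, 11)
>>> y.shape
(11, 2)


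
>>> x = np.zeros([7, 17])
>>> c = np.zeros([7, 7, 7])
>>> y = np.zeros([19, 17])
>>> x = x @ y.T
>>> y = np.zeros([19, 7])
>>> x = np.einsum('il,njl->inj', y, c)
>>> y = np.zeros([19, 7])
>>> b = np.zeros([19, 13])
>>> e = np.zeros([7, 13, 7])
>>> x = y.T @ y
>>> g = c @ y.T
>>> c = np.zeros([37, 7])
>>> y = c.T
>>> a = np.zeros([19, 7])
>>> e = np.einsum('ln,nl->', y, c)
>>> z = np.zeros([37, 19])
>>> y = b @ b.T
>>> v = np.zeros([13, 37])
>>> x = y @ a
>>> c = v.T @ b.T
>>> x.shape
(19, 7)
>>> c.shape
(37, 19)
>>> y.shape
(19, 19)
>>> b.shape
(19, 13)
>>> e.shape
()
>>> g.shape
(7, 7, 19)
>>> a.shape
(19, 7)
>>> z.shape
(37, 19)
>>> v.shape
(13, 37)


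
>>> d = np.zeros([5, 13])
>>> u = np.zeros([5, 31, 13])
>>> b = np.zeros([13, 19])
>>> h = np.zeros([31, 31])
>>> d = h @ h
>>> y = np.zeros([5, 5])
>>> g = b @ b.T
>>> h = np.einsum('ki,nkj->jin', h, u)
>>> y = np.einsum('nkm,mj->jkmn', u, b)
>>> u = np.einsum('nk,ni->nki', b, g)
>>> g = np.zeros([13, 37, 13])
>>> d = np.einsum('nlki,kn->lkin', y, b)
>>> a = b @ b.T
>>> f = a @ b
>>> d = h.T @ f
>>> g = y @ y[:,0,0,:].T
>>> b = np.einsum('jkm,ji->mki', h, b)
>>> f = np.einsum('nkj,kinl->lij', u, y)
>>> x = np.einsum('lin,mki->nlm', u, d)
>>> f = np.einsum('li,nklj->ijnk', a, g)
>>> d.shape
(5, 31, 19)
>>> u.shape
(13, 19, 13)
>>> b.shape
(5, 31, 19)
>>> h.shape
(13, 31, 5)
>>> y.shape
(19, 31, 13, 5)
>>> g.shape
(19, 31, 13, 19)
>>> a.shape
(13, 13)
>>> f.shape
(13, 19, 19, 31)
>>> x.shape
(13, 13, 5)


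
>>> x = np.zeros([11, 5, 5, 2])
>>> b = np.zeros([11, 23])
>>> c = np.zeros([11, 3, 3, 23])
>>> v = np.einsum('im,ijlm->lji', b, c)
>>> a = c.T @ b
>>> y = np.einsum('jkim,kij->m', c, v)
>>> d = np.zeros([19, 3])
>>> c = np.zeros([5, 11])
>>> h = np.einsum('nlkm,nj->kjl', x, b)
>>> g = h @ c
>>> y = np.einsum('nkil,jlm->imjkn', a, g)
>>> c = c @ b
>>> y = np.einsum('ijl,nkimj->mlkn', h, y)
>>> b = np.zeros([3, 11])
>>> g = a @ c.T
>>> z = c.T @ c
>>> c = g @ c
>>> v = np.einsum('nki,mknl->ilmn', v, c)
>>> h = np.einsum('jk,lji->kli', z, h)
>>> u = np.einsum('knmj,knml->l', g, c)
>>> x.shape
(11, 5, 5, 2)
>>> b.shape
(3, 11)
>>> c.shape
(23, 3, 3, 23)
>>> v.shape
(11, 23, 23, 3)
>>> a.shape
(23, 3, 3, 23)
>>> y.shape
(3, 5, 11, 3)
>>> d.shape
(19, 3)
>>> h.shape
(23, 5, 5)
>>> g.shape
(23, 3, 3, 5)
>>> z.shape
(23, 23)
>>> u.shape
(23,)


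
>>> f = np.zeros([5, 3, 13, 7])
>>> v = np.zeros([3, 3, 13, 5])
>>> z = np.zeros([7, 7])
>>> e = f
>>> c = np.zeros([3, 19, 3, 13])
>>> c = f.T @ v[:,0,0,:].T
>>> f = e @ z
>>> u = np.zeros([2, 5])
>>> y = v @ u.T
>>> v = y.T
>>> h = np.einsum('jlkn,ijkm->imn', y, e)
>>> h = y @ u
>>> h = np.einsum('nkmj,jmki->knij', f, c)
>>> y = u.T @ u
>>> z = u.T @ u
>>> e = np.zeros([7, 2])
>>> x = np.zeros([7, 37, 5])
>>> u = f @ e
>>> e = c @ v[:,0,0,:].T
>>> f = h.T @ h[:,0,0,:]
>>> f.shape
(7, 3, 5, 7)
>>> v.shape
(2, 13, 3, 3)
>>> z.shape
(5, 5)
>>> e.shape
(7, 13, 3, 2)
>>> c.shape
(7, 13, 3, 3)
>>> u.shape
(5, 3, 13, 2)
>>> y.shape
(5, 5)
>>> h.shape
(3, 5, 3, 7)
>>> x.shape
(7, 37, 5)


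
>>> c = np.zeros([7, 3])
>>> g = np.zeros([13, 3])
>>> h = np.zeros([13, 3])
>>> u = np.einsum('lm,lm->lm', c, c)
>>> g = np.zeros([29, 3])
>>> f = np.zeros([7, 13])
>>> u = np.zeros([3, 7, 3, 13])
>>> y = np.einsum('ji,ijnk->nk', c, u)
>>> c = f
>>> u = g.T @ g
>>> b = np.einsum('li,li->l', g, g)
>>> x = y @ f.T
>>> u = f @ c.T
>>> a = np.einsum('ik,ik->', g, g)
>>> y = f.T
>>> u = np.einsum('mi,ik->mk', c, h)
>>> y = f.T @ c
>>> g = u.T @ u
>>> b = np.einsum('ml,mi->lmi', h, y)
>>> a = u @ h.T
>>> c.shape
(7, 13)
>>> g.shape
(3, 3)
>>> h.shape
(13, 3)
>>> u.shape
(7, 3)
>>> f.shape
(7, 13)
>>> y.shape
(13, 13)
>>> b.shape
(3, 13, 13)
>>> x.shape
(3, 7)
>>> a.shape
(7, 13)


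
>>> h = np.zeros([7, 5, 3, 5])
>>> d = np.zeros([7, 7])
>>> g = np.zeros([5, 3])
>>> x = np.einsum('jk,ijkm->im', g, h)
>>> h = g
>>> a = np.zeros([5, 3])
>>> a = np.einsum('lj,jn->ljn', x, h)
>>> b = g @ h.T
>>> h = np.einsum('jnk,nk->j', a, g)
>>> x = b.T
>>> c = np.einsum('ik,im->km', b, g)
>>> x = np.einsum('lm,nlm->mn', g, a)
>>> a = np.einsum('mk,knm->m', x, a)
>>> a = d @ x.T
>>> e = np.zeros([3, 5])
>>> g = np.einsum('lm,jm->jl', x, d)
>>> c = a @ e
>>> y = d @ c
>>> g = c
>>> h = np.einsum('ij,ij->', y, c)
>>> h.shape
()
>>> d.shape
(7, 7)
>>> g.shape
(7, 5)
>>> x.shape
(3, 7)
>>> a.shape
(7, 3)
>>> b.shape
(5, 5)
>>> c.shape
(7, 5)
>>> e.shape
(3, 5)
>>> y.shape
(7, 5)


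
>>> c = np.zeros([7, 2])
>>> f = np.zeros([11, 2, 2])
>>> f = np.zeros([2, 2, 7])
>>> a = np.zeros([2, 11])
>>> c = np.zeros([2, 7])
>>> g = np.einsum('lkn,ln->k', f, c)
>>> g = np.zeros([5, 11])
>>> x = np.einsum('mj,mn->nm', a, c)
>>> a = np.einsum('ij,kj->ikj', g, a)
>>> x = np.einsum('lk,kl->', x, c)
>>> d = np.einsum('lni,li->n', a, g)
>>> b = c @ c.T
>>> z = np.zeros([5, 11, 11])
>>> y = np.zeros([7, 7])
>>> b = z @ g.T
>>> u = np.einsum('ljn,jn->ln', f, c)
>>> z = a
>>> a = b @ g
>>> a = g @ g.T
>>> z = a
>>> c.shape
(2, 7)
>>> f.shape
(2, 2, 7)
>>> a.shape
(5, 5)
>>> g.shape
(5, 11)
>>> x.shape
()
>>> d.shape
(2,)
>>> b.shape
(5, 11, 5)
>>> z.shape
(5, 5)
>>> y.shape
(7, 7)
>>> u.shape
(2, 7)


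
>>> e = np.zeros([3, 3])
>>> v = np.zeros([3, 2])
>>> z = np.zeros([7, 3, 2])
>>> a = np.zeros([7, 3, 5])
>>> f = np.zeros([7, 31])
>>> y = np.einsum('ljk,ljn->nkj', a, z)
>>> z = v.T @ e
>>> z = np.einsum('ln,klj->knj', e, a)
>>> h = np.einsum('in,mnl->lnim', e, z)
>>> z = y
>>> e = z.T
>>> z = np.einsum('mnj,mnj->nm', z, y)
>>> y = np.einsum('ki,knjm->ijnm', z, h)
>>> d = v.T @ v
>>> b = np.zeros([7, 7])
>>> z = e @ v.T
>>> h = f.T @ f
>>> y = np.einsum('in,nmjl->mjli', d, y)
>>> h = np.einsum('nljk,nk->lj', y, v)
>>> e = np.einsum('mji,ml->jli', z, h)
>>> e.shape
(5, 7, 3)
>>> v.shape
(3, 2)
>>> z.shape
(3, 5, 3)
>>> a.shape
(7, 3, 5)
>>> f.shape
(7, 31)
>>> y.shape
(3, 3, 7, 2)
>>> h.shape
(3, 7)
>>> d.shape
(2, 2)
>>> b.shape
(7, 7)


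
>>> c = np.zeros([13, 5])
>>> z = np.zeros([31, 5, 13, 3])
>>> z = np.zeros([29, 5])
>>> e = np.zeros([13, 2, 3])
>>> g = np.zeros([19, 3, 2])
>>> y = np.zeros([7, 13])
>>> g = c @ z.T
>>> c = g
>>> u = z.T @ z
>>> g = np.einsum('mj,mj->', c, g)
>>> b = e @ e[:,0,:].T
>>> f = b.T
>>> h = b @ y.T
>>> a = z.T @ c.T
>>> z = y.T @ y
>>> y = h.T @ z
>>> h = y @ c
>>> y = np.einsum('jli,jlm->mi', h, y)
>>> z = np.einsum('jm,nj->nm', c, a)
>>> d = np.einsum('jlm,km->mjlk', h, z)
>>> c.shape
(13, 29)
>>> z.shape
(5, 29)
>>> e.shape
(13, 2, 3)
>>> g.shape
()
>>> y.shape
(13, 29)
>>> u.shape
(5, 5)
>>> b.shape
(13, 2, 13)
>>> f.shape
(13, 2, 13)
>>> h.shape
(7, 2, 29)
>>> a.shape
(5, 13)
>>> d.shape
(29, 7, 2, 5)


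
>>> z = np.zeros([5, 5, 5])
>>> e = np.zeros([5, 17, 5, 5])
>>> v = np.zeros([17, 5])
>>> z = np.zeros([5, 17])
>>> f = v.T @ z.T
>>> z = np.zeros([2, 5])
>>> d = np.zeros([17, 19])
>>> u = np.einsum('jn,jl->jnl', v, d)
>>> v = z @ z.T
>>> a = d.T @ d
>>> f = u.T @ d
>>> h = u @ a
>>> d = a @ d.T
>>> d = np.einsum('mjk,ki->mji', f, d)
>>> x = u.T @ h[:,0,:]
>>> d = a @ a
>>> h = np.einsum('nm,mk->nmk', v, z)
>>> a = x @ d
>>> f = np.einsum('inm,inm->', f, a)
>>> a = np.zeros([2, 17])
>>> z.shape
(2, 5)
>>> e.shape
(5, 17, 5, 5)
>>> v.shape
(2, 2)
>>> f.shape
()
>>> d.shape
(19, 19)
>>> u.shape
(17, 5, 19)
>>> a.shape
(2, 17)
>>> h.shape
(2, 2, 5)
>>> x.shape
(19, 5, 19)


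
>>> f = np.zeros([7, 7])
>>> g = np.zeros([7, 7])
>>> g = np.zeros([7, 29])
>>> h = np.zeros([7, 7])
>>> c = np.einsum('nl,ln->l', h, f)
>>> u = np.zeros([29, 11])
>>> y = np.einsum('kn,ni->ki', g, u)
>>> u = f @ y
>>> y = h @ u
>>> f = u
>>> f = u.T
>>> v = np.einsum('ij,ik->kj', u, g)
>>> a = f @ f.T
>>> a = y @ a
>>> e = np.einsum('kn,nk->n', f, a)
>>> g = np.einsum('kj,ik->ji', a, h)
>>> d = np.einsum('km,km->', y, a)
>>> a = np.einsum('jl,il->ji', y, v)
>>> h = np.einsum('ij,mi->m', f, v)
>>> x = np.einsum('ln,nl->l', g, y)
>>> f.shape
(11, 7)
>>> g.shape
(11, 7)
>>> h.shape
(29,)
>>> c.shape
(7,)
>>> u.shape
(7, 11)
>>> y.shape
(7, 11)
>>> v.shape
(29, 11)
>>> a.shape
(7, 29)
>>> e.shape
(7,)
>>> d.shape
()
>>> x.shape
(11,)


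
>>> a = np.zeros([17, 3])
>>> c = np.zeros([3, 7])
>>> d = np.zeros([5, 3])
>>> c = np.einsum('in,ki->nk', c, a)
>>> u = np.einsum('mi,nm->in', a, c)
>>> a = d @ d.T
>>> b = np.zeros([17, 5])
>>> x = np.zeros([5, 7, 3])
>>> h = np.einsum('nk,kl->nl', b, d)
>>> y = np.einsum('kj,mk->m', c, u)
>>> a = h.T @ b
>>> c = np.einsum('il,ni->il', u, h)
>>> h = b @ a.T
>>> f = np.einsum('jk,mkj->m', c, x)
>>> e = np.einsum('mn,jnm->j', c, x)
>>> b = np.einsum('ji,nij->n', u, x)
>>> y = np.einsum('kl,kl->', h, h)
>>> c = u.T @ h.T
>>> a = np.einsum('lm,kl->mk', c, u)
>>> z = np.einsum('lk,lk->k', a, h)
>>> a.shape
(17, 3)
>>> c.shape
(7, 17)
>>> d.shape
(5, 3)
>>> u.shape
(3, 7)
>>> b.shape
(5,)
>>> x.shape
(5, 7, 3)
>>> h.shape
(17, 3)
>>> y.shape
()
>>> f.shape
(5,)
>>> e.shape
(5,)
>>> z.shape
(3,)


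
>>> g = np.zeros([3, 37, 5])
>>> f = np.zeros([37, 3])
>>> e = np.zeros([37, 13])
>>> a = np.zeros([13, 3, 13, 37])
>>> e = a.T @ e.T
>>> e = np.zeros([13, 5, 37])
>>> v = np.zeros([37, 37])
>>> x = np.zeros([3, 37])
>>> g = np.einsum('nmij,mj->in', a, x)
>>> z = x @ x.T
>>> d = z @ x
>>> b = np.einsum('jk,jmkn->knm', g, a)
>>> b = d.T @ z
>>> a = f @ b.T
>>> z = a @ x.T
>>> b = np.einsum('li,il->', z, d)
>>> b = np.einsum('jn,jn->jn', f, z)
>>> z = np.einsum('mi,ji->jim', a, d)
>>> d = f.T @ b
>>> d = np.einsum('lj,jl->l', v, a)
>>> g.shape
(13, 13)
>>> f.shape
(37, 3)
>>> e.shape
(13, 5, 37)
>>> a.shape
(37, 37)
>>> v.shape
(37, 37)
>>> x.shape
(3, 37)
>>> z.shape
(3, 37, 37)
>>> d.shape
(37,)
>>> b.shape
(37, 3)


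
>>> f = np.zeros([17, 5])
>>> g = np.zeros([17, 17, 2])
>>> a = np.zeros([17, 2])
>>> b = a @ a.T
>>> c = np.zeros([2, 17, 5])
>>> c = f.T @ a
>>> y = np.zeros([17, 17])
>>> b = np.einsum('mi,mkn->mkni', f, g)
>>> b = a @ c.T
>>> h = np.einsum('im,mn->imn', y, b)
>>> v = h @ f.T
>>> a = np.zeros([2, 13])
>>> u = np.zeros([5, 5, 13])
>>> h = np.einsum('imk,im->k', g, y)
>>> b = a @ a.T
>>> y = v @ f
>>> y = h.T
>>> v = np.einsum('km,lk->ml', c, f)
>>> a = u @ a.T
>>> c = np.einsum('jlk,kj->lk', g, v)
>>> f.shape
(17, 5)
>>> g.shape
(17, 17, 2)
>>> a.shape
(5, 5, 2)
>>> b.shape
(2, 2)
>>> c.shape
(17, 2)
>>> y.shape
(2,)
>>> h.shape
(2,)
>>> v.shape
(2, 17)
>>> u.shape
(5, 5, 13)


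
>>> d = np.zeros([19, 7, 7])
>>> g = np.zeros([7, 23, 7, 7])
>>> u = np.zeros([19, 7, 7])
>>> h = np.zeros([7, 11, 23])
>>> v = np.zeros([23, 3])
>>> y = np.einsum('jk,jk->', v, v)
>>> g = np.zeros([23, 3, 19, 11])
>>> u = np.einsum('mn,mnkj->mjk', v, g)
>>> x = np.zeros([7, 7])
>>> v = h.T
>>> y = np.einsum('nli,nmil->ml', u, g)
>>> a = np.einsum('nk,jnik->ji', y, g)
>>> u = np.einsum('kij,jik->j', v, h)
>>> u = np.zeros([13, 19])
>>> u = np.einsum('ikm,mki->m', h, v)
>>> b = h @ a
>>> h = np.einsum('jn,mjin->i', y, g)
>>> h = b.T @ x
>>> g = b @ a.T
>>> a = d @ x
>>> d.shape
(19, 7, 7)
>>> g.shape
(7, 11, 23)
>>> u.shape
(23,)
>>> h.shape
(19, 11, 7)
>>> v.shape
(23, 11, 7)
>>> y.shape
(3, 11)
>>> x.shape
(7, 7)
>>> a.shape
(19, 7, 7)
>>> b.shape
(7, 11, 19)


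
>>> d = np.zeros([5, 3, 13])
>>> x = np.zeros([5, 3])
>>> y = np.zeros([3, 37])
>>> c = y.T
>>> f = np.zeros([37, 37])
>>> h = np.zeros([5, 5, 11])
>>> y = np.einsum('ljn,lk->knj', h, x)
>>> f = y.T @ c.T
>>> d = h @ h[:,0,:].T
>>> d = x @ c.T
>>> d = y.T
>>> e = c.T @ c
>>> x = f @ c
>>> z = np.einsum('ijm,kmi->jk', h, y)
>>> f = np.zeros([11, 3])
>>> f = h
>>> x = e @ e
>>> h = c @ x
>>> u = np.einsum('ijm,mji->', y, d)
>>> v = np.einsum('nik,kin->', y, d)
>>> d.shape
(5, 11, 3)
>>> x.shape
(3, 3)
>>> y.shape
(3, 11, 5)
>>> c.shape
(37, 3)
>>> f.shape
(5, 5, 11)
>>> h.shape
(37, 3)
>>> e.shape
(3, 3)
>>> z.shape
(5, 3)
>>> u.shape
()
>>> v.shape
()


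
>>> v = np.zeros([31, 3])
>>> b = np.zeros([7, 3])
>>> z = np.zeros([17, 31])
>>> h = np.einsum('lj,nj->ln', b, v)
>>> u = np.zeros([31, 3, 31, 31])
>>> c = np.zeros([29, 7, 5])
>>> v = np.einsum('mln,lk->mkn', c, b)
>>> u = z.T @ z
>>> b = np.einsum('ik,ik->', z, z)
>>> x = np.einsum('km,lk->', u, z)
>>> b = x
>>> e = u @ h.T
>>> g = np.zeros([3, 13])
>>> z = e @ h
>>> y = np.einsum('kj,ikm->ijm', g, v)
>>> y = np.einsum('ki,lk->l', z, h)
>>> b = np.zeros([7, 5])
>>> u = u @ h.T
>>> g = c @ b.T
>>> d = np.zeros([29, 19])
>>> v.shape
(29, 3, 5)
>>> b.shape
(7, 5)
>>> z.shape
(31, 31)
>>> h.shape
(7, 31)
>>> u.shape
(31, 7)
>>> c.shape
(29, 7, 5)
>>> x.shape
()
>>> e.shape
(31, 7)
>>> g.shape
(29, 7, 7)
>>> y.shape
(7,)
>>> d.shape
(29, 19)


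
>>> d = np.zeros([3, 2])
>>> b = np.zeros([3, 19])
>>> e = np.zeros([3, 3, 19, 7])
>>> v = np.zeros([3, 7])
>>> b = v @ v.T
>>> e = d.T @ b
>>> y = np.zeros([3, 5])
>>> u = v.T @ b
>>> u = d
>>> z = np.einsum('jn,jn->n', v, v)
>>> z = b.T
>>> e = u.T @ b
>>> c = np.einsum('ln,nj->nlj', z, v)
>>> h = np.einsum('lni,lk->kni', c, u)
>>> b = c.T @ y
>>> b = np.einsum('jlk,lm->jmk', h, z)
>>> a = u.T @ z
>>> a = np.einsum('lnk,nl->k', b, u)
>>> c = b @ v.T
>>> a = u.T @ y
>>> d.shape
(3, 2)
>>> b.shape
(2, 3, 7)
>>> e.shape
(2, 3)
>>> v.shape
(3, 7)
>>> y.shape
(3, 5)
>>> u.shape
(3, 2)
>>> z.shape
(3, 3)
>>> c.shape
(2, 3, 3)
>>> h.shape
(2, 3, 7)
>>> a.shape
(2, 5)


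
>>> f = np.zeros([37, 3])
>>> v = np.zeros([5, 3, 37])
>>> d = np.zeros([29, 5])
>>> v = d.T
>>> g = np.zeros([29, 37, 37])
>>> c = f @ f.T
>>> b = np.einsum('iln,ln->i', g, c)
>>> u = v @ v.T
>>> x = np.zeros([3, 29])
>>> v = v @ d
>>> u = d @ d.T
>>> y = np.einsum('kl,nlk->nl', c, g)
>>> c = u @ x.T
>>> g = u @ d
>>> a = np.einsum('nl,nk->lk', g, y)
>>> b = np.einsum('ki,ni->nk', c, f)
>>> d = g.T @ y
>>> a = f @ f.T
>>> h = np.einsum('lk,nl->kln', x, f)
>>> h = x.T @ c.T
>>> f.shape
(37, 3)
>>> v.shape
(5, 5)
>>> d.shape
(5, 37)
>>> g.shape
(29, 5)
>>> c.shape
(29, 3)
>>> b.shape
(37, 29)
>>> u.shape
(29, 29)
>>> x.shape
(3, 29)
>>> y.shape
(29, 37)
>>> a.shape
(37, 37)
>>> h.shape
(29, 29)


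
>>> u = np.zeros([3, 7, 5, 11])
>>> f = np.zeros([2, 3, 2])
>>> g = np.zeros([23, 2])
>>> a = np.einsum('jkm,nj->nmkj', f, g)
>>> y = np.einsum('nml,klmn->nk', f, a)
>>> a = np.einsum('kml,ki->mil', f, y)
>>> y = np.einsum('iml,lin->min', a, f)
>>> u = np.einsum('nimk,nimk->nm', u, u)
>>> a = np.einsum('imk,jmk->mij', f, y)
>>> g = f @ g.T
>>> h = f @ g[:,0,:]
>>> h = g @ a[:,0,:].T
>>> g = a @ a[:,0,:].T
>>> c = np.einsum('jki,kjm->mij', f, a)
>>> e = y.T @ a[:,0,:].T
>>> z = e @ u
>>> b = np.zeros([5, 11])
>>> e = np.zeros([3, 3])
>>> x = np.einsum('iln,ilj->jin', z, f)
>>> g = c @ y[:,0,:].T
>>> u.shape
(3, 5)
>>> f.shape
(2, 3, 2)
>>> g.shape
(23, 2, 23)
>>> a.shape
(3, 2, 23)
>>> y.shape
(23, 3, 2)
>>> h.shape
(2, 3, 3)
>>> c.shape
(23, 2, 2)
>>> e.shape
(3, 3)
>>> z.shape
(2, 3, 5)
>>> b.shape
(5, 11)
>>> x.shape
(2, 2, 5)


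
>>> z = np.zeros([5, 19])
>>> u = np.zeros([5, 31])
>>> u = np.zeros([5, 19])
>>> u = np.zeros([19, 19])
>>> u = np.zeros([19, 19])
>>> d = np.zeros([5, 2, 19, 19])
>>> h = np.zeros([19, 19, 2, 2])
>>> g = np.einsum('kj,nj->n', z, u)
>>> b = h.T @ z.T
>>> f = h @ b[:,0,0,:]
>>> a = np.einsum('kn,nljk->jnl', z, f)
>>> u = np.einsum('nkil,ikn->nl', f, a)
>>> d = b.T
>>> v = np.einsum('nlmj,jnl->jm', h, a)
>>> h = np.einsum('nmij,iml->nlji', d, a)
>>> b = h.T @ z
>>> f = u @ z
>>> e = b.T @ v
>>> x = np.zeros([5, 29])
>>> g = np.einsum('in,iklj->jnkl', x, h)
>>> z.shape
(5, 19)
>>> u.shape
(19, 5)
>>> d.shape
(5, 19, 2, 2)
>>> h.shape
(5, 19, 2, 2)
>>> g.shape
(2, 29, 19, 2)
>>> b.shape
(2, 2, 19, 19)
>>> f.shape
(19, 19)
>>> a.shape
(2, 19, 19)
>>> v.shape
(2, 2)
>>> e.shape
(19, 19, 2, 2)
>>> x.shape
(5, 29)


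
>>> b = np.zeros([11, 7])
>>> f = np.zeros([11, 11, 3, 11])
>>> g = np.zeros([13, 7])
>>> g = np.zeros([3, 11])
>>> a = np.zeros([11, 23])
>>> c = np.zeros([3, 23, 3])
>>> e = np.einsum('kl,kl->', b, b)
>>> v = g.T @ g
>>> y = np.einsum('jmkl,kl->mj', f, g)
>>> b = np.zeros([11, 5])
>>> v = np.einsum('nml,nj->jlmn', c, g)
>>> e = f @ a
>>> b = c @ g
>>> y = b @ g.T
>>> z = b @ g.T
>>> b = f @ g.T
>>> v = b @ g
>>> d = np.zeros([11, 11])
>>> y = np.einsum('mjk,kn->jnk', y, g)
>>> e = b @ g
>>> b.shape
(11, 11, 3, 3)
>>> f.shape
(11, 11, 3, 11)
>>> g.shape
(3, 11)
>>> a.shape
(11, 23)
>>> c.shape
(3, 23, 3)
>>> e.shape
(11, 11, 3, 11)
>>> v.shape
(11, 11, 3, 11)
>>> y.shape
(23, 11, 3)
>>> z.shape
(3, 23, 3)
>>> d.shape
(11, 11)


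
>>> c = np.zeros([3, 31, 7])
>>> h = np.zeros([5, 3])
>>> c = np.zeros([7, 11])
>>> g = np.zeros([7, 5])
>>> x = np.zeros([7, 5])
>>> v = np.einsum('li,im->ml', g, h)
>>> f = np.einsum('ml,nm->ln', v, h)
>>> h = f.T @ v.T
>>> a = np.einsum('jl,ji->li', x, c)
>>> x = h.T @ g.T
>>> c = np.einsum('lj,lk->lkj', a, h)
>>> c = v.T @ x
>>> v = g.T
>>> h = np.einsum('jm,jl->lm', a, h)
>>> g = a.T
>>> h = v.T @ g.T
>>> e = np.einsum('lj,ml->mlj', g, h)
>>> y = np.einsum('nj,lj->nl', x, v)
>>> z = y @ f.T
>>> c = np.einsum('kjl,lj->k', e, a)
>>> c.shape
(7,)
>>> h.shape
(7, 11)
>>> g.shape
(11, 5)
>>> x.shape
(3, 7)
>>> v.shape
(5, 7)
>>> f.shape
(7, 5)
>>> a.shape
(5, 11)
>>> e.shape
(7, 11, 5)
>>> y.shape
(3, 5)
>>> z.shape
(3, 7)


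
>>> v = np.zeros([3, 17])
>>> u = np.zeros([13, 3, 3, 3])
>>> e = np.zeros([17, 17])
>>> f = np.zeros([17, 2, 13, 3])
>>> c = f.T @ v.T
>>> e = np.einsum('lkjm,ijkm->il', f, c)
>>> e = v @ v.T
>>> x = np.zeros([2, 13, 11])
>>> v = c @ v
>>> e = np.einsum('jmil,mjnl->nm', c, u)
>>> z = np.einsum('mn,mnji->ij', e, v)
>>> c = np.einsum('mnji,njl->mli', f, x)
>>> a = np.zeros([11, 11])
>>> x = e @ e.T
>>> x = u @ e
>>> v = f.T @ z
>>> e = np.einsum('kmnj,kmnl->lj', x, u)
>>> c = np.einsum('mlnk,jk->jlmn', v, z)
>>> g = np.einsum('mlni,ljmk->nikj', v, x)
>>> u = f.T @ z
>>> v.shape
(3, 13, 2, 2)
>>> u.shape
(3, 13, 2, 2)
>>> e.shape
(3, 13)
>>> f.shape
(17, 2, 13, 3)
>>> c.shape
(17, 13, 3, 2)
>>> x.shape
(13, 3, 3, 13)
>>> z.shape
(17, 2)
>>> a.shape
(11, 11)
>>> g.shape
(2, 2, 13, 3)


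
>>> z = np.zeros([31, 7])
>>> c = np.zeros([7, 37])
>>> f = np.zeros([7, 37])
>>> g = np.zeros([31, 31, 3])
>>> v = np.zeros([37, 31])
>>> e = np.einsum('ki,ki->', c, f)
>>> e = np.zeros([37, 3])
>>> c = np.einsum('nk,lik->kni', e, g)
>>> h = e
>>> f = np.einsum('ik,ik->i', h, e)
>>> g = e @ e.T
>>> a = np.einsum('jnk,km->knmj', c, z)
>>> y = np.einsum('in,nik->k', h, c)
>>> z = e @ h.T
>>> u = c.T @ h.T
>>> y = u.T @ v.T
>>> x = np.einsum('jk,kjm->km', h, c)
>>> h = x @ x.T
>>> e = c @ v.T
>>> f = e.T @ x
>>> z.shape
(37, 37)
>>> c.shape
(3, 37, 31)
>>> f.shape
(37, 37, 31)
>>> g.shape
(37, 37)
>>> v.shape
(37, 31)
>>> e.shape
(3, 37, 37)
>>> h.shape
(3, 3)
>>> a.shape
(31, 37, 7, 3)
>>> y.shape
(37, 37, 37)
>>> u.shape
(31, 37, 37)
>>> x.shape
(3, 31)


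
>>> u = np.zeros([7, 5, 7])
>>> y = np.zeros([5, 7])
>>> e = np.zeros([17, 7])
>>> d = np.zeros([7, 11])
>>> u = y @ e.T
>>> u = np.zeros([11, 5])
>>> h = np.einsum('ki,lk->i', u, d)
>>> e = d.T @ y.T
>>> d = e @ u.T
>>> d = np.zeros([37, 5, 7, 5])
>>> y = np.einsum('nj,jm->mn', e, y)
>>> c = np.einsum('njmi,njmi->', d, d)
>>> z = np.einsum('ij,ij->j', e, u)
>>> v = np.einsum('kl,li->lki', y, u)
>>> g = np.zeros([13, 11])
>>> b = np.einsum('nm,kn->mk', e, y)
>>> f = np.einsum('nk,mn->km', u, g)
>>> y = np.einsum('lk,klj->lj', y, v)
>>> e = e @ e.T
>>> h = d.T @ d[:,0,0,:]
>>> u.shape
(11, 5)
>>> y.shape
(7, 5)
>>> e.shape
(11, 11)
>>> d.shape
(37, 5, 7, 5)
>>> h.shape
(5, 7, 5, 5)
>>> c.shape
()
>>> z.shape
(5,)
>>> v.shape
(11, 7, 5)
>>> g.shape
(13, 11)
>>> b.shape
(5, 7)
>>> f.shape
(5, 13)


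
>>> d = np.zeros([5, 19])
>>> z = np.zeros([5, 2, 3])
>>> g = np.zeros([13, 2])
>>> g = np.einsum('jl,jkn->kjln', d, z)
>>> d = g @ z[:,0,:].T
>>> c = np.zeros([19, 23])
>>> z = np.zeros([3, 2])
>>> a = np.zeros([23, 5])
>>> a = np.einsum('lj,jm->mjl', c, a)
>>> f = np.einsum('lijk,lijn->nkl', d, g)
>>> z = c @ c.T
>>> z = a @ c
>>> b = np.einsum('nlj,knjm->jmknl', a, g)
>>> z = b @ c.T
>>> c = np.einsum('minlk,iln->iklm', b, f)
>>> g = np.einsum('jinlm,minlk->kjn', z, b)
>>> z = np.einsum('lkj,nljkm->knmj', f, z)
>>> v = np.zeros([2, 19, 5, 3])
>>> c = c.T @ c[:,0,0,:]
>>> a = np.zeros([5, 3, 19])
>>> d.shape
(2, 5, 19, 5)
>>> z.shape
(5, 19, 19, 2)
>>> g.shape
(23, 19, 2)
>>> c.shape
(19, 5, 23, 19)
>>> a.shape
(5, 3, 19)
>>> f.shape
(3, 5, 2)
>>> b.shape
(19, 3, 2, 5, 23)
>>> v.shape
(2, 19, 5, 3)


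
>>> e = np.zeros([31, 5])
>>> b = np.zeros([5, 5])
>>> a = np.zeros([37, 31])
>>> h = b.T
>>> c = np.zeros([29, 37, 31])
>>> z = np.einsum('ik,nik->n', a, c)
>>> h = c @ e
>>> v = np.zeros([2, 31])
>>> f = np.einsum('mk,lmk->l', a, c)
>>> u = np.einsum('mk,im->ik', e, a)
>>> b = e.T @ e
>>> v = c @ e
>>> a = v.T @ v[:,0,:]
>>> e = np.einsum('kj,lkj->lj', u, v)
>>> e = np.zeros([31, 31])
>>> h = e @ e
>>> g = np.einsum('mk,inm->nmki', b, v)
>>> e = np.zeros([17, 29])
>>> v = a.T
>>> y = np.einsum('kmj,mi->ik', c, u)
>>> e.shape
(17, 29)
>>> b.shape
(5, 5)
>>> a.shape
(5, 37, 5)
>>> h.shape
(31, 31)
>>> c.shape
(29, 37, 31)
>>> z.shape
(29,)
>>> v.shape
(5, 37, 5)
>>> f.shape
(29,)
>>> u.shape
(37, 5)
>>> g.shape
(37, 5, 5, 29)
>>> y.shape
(5, 29)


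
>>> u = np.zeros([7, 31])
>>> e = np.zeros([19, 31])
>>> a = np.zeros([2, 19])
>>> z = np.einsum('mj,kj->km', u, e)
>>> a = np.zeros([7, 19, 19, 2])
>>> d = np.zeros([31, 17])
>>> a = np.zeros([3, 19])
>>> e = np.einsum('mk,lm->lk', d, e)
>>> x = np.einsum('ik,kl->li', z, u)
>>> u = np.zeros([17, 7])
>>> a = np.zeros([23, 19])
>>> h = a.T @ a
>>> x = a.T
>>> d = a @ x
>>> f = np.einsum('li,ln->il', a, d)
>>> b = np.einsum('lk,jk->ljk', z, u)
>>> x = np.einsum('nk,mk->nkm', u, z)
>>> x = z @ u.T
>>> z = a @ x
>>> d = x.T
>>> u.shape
(17, 7)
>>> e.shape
(19, 17)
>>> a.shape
(23, 19)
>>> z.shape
(23, 17)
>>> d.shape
(17, 19)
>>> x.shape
(19, 17)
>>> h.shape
(19, 19)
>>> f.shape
(19, 23)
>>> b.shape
(19, 17, 7)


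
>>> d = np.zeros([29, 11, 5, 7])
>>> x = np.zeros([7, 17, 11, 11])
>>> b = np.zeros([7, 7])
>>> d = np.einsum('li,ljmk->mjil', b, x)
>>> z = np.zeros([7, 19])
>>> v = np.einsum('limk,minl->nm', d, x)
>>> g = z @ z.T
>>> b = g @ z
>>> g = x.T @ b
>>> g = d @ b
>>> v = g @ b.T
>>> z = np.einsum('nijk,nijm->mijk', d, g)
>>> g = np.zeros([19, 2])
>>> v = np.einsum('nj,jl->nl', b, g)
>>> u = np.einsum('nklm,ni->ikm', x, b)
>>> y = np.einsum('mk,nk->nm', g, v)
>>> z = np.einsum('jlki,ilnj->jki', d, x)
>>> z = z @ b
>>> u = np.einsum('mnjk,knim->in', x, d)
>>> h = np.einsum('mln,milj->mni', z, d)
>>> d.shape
(11, 17, 7, 7)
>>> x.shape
(7, 17, 11, 11)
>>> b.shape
(7, 19)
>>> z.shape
(11, 7, 19)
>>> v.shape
(7, 2)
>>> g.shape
(19, 2)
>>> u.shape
(7, 17)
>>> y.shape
(7, 19)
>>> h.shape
(11, 19, 17)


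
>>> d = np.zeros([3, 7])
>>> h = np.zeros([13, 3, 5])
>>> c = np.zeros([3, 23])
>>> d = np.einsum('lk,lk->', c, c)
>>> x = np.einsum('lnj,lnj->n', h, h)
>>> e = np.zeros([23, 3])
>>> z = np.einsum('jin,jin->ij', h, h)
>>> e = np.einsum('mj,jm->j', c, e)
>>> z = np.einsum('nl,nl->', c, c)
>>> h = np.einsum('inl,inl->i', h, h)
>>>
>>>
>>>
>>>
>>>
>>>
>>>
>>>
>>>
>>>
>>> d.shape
()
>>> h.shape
(13,)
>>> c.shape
(3, 23)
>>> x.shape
(3,)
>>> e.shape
(23,)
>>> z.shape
()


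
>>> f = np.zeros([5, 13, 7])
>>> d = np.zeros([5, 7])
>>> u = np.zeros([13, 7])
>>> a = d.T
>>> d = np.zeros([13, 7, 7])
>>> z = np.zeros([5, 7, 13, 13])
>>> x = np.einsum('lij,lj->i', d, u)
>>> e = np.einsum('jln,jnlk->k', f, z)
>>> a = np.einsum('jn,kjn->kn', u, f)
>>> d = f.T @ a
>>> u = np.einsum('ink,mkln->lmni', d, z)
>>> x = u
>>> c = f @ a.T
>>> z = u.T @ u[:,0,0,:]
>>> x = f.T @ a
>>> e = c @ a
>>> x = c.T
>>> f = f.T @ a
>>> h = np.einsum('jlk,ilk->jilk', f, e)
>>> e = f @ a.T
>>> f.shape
(7, 13, 7)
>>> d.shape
(7, 13, 7)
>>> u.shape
(13, 5, 13, 7)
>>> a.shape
(5, 7)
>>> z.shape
(7, 13, 5, 7)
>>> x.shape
(5, 13, 5)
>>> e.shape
(7, 13, 5)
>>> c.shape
(5, 13, 5)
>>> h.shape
(7, 5, 13, 7)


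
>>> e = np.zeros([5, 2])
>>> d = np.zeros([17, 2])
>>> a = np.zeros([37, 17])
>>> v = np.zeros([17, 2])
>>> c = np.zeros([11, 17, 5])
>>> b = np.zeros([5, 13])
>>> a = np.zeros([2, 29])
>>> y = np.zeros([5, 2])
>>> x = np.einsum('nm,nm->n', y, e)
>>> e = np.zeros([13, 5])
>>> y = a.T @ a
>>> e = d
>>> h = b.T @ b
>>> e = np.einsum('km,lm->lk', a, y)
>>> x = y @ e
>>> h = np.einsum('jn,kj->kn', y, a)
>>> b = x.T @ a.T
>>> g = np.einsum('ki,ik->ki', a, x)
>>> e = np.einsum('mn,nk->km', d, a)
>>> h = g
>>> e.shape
(29, 17)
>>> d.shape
(17, 2)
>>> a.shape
(2, 29)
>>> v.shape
(17, 2)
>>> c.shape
(11, 17, 5)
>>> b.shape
(2, 2)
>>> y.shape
(29, 29)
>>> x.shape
(29, 2)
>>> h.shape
(2, 29)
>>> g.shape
(2, 29)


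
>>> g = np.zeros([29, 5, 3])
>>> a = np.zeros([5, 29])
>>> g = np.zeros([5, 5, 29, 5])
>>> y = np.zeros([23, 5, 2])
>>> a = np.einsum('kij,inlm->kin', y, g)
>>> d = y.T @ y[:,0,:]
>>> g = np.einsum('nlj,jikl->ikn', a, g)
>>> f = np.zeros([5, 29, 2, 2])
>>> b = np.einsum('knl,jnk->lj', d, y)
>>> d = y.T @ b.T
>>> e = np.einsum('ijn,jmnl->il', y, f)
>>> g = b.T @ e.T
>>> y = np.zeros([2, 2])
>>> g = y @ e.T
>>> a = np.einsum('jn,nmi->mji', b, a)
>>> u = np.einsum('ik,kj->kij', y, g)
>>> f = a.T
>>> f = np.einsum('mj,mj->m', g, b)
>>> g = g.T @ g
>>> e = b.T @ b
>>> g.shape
(23, 23)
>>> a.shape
(5, 2, 5)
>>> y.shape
(2, 2)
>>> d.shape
(2, 5, 2)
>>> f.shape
(2,)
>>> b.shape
(2, 23)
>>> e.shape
(23, 23)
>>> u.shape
(2, 2, 23)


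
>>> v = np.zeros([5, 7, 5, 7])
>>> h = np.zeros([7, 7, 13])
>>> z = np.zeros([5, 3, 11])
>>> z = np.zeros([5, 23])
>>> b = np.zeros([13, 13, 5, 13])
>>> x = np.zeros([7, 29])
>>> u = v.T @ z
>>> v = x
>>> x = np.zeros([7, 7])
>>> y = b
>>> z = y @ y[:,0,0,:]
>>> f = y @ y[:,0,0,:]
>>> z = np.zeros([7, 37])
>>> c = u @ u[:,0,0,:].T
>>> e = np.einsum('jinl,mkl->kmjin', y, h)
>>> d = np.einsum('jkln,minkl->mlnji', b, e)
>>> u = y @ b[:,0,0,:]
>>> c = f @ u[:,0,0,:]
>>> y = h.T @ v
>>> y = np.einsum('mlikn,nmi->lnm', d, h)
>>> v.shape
(7, 29)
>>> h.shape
(7, 7, 13)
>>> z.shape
(7, 37)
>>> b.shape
(13, 13, 5, 13)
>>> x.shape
(7, 7)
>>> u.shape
(13, 13, 5, 13)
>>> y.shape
(5, 7, 7)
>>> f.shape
(13, 13, 5, 13)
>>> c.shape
(13, 13, 5, 13)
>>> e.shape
(7, 7, 13, 13, 5)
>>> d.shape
(7, 5, 13, 13, 7)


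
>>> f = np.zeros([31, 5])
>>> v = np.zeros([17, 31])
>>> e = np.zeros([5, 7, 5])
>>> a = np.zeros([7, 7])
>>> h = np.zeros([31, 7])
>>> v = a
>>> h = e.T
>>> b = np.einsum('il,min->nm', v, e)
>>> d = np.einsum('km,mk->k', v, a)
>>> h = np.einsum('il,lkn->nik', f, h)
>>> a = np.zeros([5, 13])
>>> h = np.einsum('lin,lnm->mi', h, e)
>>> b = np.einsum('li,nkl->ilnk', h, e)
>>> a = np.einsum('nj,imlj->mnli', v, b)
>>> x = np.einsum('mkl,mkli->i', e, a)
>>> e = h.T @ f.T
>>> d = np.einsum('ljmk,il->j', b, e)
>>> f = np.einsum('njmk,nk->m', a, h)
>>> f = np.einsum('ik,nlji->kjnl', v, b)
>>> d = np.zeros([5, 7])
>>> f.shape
(7, 5, 31, 5)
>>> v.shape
(7, 7)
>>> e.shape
(31, 31)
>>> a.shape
(5, 7, 5, 31)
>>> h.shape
(5, 31)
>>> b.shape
(31, 5, 5, 7)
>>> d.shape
(5, 7)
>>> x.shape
(31,)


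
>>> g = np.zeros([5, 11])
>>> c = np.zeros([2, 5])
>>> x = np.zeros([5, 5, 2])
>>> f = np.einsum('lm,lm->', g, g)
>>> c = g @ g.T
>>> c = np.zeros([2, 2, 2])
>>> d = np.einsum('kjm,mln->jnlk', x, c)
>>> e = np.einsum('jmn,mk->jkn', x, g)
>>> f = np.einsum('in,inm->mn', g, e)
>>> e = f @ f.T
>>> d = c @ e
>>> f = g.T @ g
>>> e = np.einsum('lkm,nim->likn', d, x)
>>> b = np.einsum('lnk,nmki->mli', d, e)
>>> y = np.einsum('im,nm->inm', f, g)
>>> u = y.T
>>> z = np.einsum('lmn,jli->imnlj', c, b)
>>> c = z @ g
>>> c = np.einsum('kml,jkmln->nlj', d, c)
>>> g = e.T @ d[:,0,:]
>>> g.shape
(5, 2, 5, 2)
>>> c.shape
(11, 2, 5)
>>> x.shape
(5, 5, 2)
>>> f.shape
(11, 11)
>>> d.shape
(2, 2, 2)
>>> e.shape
(2, 5, 2, 5)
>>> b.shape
(5, 2, 5)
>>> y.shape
(11, 5, 11)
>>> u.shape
(11, 5, 11)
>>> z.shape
(5, 2, 2, 2, 5)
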